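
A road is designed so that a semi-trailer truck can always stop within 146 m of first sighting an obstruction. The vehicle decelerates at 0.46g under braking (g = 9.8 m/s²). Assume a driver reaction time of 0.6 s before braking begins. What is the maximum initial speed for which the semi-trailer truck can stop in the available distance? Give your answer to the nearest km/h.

a = 0.46 × 9.8 = 4.508 m/s².
Stopping distance: v·t_r + v²/(2a) = 146 with t_r = 0.6 s and a = 4.508 m/s².
So v² + 5.410 v − 1316.34 = 0.
Positive root: v = −a·t_r + √((a·t_r)² + 2a·d) = −2.705 + √(7.317 + 1316.34) = 33.6771 m/s.
33.6771 m/s × 3.6 = 121.238 km/h.

Maximum speed ≈ 121 km/h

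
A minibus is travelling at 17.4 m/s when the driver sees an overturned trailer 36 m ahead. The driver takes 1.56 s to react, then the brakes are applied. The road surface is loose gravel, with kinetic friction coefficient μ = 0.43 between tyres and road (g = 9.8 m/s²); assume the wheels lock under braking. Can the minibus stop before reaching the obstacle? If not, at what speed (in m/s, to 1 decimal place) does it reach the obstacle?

a = μg = 0.43 × 9.8 = 4.214 m/s².
Reaction distance = 17.4000 × 1.56 = 27.144 m.
Braking distance needed to stop: v²/(2a) = 302.760 / 8.428 = 35.923 m, so total needed = 27.144 + 35.923 = 63.067 m > 36 m — it cannot stop.
Distance remaining when braking begins: 36 − 27.144 = 8.856 m.
v² = v₀² − 2a·d = 302.760 − 2 × 4.214 × 8.856 = 228.122 m²/s².
v = √228.122 = 15.104 m/s.

No — it strikes the obstacle at 15.1 m/s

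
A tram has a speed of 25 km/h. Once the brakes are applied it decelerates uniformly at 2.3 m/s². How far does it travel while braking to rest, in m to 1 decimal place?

25 km/h ÷ 3.6 = 6.9444 m/s.
Braking distance = v²/(2a) = 6.9444² / (2 × 2.300) = 48.225 / 4.600 = 10.484 m.

Braking distance ≈ 10.5 m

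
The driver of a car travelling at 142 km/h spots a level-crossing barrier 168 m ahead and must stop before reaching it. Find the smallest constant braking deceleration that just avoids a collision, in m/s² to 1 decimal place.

Required deceleration ≈ 4.6 m/s²

142 km/h ÷ 3.6 = 39.4444 m/s.
v² = 2a·d ⇒ a = v²/(2d) = 39.4444² / (2 × 168.000) = 1555.861 / 336.000 = 4.6305 m/s².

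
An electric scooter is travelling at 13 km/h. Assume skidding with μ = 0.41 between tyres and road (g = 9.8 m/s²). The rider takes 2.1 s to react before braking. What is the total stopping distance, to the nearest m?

13 km/h ÷ 3.6 = 3.6111 m/s.
a = μg = 0.41 × 9.8 = 4.018 m/s².
Reaction distance = v·t_r = 3.6111 × 2.1 = 7.583 m.
Braking distance = v²/(2a) = 3.6111² / (2 × 4.018) = 13.040 / 8.036 = 1.623 m.
Total = 7.583 + 1.623 = 9.206 m.

Total stopping distance ≈ 9 m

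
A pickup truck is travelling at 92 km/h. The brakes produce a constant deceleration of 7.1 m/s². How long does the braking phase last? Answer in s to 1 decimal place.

92 km/h ÷ 3.6 = 25.5556 m/s.
Braking time = v/a = 25.5556 / 7.100 = 3.599 s.

Braking time ≈ 3.6 s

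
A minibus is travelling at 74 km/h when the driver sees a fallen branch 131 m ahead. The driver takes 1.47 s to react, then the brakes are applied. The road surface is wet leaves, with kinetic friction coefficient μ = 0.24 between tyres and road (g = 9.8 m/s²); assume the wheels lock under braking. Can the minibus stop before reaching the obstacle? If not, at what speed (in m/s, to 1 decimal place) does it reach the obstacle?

74 km/h ÷ 3.6 = 20.5556 m/s.
a = μg = 0.24 × 9.8 = 2.352 m/s².
Reaction distance = 20.5556 × 1.47 = 30.217 m.
Braking distance = v²/(2a) = 422.533 / 4.704 = 89.824 m.
Total stopping distance = 30.217 + 89.824 = 120.041 m, vs 131 m available — it stops with 131 − 120.041 = 10.959 m to spare.

Yes — it stops about 11.0 m short of the obstacle, so it never reaches it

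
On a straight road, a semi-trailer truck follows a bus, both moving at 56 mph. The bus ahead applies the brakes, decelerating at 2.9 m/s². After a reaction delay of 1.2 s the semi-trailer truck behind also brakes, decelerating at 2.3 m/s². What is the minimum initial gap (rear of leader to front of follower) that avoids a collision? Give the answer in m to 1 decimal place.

Minimum gap ≈ 58.2 m

56 mph × 0.44704 = 25.0342 m/s.
Leader travels v²/(2a_L) = 626.711 / 5.800 = 108.054 m before stopping.
Follower covers v·t_r = 25.0342 × 1.2 = 30.041 m while reacting, then v²/(2a_F) = 626.711 / 4.600 = 136.242 m while braking, for a total of 30.041 + 136.242 = 166.283 m.
Since a_F ≤ a_L and the follower starts braking later, the follower is never slower than the leader, so the closest approach is when both have stopped.
Minimum gap = 166.283 − 108.054 = 58.229 m.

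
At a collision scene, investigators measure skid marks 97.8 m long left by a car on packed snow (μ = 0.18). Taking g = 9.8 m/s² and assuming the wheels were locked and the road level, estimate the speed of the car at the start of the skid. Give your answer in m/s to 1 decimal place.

Deceleration a = μg = 0.18 × 9.8 = 1.764 m/s².
v = √(2a·d) = √(2 × 1.764 × 97.8) = √345.038 = 18.5752 m/s.

Initial speed ≈ 18.6 m/s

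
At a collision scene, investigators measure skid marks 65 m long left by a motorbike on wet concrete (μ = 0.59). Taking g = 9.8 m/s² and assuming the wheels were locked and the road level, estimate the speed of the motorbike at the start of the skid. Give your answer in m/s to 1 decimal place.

Initial speed ≈ 27.4 m/s

Deceleration a = μg = 0.59 × 9.8 = 5.782 m/s².
v = √(2a·d) = √(2 × 5.782 × 65) = √751.660 = 27.4164 m/s.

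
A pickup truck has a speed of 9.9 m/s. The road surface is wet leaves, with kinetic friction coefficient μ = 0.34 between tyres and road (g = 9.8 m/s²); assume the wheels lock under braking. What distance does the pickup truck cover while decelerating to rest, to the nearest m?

Braking distance ≈ 15 m

a = μg = 0.34 × 9.8 = 3.332 m/s².
Braking distance = v²/(2a) = 9.9000² / (2 × 3.332) = 98.010 / 6.664 = 14.707 m.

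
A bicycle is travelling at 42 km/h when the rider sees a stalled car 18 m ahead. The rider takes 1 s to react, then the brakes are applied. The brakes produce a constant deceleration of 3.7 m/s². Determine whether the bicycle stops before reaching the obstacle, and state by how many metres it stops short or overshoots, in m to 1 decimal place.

42 km/h ÷ 3.6 = 11.6667 m/s.
Reaction distance = 11.6667 × 1 = 11.667 m.
Braking distance = v²/(2a) = 136.112 / 7.400 = 18.394 m.
Total stopping distance = 11.667 + 18.394 = 30.061 m, vs 18 m available — it cannot stop in time and overshoots by 30.061 − 18 = 12.061 m.

No — it overshoots by 12.1 m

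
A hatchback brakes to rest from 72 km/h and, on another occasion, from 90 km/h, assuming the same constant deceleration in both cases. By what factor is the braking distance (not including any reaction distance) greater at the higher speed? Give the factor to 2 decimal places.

Factor ≈ 1.56

Braking distance d = v²/(2a), so with a fixed, d ∝ v².
Factor = (90/72)² = 1.2500² = 1.5625.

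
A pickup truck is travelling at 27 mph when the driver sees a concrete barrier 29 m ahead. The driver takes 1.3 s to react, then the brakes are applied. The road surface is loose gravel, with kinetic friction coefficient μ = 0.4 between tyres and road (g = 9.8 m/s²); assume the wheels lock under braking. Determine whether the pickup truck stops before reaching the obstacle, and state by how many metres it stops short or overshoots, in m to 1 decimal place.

No — it overshoots by 5.3 m

27 mph × 0.44704 = 12.0701 m/s.
a = μg = 0.4 × 9.8 = 3.920 m/s².
Reaction distance = 12.0701 × 1.3 = 15.691 m.
Braking distance = v²/(2a) = 145.687 / 7.840 = 18.583 m.
Total stopping distance = 15.691 + 18.583 = 34.274 m, vs 29 m available — it cannot stop in time and overshoots by 34.274 − 29 = 5.274 m.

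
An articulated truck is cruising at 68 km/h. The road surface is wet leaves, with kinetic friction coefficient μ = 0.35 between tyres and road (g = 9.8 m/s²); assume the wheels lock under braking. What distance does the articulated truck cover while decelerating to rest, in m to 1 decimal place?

68 km/h ÷ 3.6 = 18.8889 m/s.
a = μg = 0.35 × 9.8 = 3.430 m/s².
Braking distance = v²/(2a) = 18.8889² / (2 × 3.430) = 356.791 / 6.860 = 52.010 m.

Braking distance ≈ 52.0 m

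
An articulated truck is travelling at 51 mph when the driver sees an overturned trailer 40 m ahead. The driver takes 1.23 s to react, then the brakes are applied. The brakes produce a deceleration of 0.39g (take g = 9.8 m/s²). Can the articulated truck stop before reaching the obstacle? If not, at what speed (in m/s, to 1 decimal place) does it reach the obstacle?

No — it strikes the obstacle at 20.7 m/s

51 mph × 0.44704 = 22.7990 m/s.
a = 0.39 × 9.8 = 3.822 m/s².
Reaction distance = 22.7990 × 1.23 = 28.043 m.
Braking distance needed to stop: v²/(2a) = 519.794 / 7.644 = 68.000 m, so total needed = 28.043 + 68.000 = 96.043 m > 40 m — it cannot stop.
Distance remaining when braking begins: 40 − 28.043 = 11.957 m.
v² = v₀² − 2a·d = 519.794 − 2 × 3.822 × 11.957 = 428.395 m²/s².
v = √428.395 = 20.698 m/s.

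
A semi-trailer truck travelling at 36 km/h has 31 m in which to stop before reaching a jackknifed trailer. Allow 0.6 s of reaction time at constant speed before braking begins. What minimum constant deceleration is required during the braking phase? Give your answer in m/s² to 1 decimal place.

36 km/h ÷ 3.6 = 10.0000 m/s.
Distance covered during reaction = 10.0000 × 0.6 = 6.000 m.
Distance available for braking: 31 − 6.000 = 25.000 m.
v² = 2a·d ⇒ a = v²/(2d) = 10.0000² / (2 × 25.000) = 100.000 / 50.000 = 2.0000 m/s².

Required deceleration ≈ 2.0 m/s²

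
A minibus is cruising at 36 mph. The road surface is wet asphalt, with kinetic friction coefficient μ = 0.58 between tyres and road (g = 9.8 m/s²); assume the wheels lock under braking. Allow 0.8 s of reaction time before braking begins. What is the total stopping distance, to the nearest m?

36 mph × 0.44704 = 16.0934 m/s.
a = μg = 0.58 × 9.8 = 5.684 m/s².
Reaction distance = v·t_r = 16.0934 × 0.8 = 12.875 m.
Braking distance = v²/(2a) = 16.0934² / (2 × 5.684) = 258.998 / 11.368 = 22.783 m.
Total = 12.875 + 22.783 = 35.658 m.

Total stopping distance ≈ 36 m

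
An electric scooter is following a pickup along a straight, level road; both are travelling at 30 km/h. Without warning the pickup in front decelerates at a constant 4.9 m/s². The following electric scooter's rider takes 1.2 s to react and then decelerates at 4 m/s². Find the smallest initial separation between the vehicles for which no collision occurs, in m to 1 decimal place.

30 km/h ÷ 3.6 = 8.3333 m/s.
Leader travels v²/(2a_L) = 69.444 / 9.800 = 7.086 m before stopping.
Follower covers v·t_r = 8.3333 × 1.2 = 10.000 m while reacting, then v²/(2a_F) = 69.444 / 8.000 = 8.681 m while braking, for a total of 10.000 + 8.681 = 18.681 m.
Since a_F ≤ a_L and the follower starts braking later, the follower is never slower than the leader, so the closest approach is when both have stopped.
Minimum gap = 18.681 − 7.086 = 11.595 m.

Minimum gap ≈ 11.6 m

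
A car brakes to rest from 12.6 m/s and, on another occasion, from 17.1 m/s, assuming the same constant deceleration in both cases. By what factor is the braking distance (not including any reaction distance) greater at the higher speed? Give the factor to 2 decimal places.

Braking distance d = v²/(2a), so with a fixed, d ∝ v².
Factor = (17.1/12.6)² = 1.3571² = 1.8417.

Factor ≈ 1.84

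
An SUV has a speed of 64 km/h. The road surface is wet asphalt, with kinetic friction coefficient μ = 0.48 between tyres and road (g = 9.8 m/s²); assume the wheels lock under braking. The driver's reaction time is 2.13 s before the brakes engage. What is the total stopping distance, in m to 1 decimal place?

Total stopping distance ≈ 71.5 m

64 km/h ÷ 3.6 = 17.7778 m/s.
a = μg = 0.48 × 9.8 = 4.704 m/s².
Reaction distance = v·t_r = 17.7778 × 2.13 = 37.867 m.
Braking distance = v²/(2a) = 17.7778² / (2 × 4.704) = 316.050 / 9.408 = 33.594 m.
Total = 37.867 + 33.594 = 71.461 m.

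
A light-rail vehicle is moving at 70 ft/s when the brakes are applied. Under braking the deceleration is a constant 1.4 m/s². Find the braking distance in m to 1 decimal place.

Braking distance ≈ 162.6 m

70 ft/s × 0.3048 = 21.3360 m/s.
Braking distance = v²/(2a) = 21.3360² / (2 × 1.400) = 455.225 / 2.800 = 162.580 m.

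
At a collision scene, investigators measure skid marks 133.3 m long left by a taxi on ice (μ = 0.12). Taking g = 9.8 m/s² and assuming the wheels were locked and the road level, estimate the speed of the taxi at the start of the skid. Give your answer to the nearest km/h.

Deceleration a = μg = 0.12 × 9.8 = 1.176 m/s².
v = √(2a·d) = √(2 × 1.176 × 133.3) = √313.522 = 17.7066 m/s.
= 17.7066 × 3.6 = 63.744 km/h.

Initial speed ≈ 64 km/h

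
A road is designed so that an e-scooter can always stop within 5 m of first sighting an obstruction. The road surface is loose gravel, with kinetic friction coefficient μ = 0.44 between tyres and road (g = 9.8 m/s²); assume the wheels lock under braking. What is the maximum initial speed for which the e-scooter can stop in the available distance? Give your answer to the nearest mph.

a = μg = 0.44 × 9.8 = 4.312 m/s².
v²/(2a) = d ⇒ v = √(2 × 4.312 × 5) = √43.12 = 6.5666 m/s.
6.5666 m/s ÷ 0.44704 = 14.689 mph.

Maximum speed ≈ 15 mph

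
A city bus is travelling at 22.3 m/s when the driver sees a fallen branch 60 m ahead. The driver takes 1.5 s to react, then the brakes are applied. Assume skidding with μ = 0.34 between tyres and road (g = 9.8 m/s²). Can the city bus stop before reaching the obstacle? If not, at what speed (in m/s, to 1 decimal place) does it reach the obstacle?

No — it strikes the obstacle at 17.9 m/s

a = μg = 0.34 × 9.8 = 3.332 m/s².
Reaction distance = 22.3000 × 1.5 = 33.450 m.
Braking distance needed to stop: v²/(2a) = 497.290 / 6.664 = 74.623 m, so total needed = 33.450 + 74.623 = 108.073 m > 60 m — it cannot stop.
Distance remaining when braking begins: 60 − 33.450 = 26.550 m.
v² = v₀² − 2a·d = 497.290 − 2 × 3.332 × 26.550 = 320.361 m²/s².
v = √320.361 = 17.899 m/s.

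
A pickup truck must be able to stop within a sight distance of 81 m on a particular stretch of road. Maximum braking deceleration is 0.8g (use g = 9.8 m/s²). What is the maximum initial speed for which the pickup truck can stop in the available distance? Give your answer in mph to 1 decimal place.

Maximum speed ≈ 79.7 mph

a = 0.8 × 9.8 = 7.840 m/s².
v²/(2a) = d ⇒ v = √(2 × 7.840 × 81) = √1270.08 = 35.6382 m/s.
35.6382 m/s ÷ 0.44704 = 79.720 mph.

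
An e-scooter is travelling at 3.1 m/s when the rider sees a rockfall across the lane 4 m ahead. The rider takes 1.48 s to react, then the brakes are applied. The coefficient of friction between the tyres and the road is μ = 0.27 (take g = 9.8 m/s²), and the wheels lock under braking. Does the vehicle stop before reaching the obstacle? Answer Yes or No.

a = μg = 0.27 × 9.8 = 2.646 m/s².
Reaction distance = 3.1000 × 1.48 = 4.588 m.
Braking distance = v²/(2a) = 9.610 / 5.292 = 1.816 m.
Total stopping distance = 4.588 + 1.816 = 6.404 m, vs 4 m available — it cannot stop in time and overshoots by 6.404 − 4 = 2.404 m.

No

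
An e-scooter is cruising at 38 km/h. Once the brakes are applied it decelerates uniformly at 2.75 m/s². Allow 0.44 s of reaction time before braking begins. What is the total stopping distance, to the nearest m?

38 km/h ÷ 3.6 = 10.5556 m/s.
Reaction distance = v·t_r = 10.5556 × 0.44 = 4.644 m.
Braking distance = v²/(2a) = 10.5556² / (2 × 2.750) = 111.421 / 5.500 = 20.258 m.
Total = 4.644 + 20.258 = 24.902 m.

Total stopping distance ≈ 25 m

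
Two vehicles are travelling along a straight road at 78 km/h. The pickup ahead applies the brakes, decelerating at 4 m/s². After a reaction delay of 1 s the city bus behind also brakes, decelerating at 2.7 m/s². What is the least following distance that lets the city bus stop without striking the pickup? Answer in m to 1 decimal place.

Minimum gap ≈ 49.9 m

78 km/h ÷ 3.6 = 21.6667 m/s.
Leader travels v²/(2a_L) = 469.446 / 8.000 = 58.681 m before stopping.
Follower covers v·t_r = 21.6667 × 1 = 21.667 m while reacting, then v²/(2a_F) = 469.446 / 5.400 = 86.934 m while braking, for a total of 21.667 + 86.934 = 108.601 m.
Since a_F ≤ a_L and the follower starts braking later, the follower is never slower than the leader, so the closest approach is when both have stopped.
Minimum gap = 108.601 − 58.681 = 49.920 m.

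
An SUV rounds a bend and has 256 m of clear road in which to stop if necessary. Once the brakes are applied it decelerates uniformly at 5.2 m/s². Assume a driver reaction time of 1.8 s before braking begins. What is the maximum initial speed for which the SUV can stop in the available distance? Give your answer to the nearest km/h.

Stopping distance: v·t_r + v²/(2a) = 256 with t_r = 1.8 s and a = 5.200 m/s².
So v² + 18.720 v − 2662.40 = 0.
Positive root: v = −a·t_r + √((a·t_r)² + 2a·d) = −9.360 + √(87.610 + 2662.40) = 43.0805 m/s.
43.0805 m/s × 3.6 = 155.090 km/h.

Maximum speed ≈ 155 km/h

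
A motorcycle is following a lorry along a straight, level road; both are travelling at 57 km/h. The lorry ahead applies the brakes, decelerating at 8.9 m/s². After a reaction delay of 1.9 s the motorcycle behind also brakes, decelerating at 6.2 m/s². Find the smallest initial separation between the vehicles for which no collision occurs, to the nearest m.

Minimum gap ≈ 36 m

57 km/h ÷ 3.6 = 15.8333 m/s.
Leader travels v²/(2a_L) = 250.693 / 17.800 = 14.084 m before stopping.
Follower covers v·t_r = 15.8333 × 1.9 = 30.083 m while reacting, then v²/(2a_F) = 250.693 / 12.400 = 20.217 m while braking, for a total of 30.083 + 20.217 = 50.300 m.
Since a_F ≤ a_L and the follower starts braking later, the follower is never slower than the leader, so the closest approach is when both have stopped.
Minimum gap = 50.300 − 14.084 = 36.216 m.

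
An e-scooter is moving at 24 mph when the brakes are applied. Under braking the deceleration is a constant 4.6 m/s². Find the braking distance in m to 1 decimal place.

24 mph × 0.44704 = 10.7290 m/s.
Braking distance = v²/(2a) = 10.7290² / (2 × 4.600) = 115.111 / 9.200 = 12.512 m.

Braking distance ≈ 12.5 m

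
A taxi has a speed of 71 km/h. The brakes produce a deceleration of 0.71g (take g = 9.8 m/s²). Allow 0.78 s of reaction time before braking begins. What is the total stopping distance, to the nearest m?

Total stopping distance ≈ 43 m

71 km/h ÷ 3.6 = 19.7222 m/s.
a = 0.71 × 9.8 = 6.958 m/s².
Reaction distance = v·t_r = 19.7222 × 0.78 = 15.383 m.
Braking distance = v²/(2a) = 19.7222² / (2 × 6.958) = 388.965 / 13.916 = 27.951 m.
Total = 15.383 + 27.951 = 43.334 m.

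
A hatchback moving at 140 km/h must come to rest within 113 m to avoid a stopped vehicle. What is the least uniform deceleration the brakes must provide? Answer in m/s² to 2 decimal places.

Required deceleration ≈ 6.69 m/s²

140 km/h ÷ 3.6 = 38.8889 m/s.
v² = 2a·d ⇒ a = v²/(2d) = 38.8889² / (2 × 113.000) = 1512.347 / 226.000 = 6.6918 m/s².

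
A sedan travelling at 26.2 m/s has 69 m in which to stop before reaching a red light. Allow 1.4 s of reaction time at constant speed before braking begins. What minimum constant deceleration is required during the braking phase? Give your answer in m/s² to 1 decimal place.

Distance covered during reaction = 26.2000 × 1.4 = 36.680 m.
Distance available for braking: 69 − 36.680 = 32.320 m.
v² = 2a·d ⇒ a = v²/(2d) = 26.2000² / (2 × 32.320) = 686.440 / 64.640 = 10.6194 m/s².

Required deceleration ≈ 10.6 m/s²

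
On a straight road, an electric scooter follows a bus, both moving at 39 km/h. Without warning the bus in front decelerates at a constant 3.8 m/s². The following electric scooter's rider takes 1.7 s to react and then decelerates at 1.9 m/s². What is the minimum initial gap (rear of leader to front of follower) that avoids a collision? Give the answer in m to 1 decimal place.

Minimum gap ≈ 33.9 m

39 km/h ÷ 3.6 = 10.8333 m/s.
Leader travels v²/(2a_L) = 117.360 / 7.600 = 15.442 m before stopping.
Follower covers v·t_r = 10.8333 × 1.7 = 18.417 m while reacting, then v²/(2a_F) = 117.360 / 3.800 = 30.884 m while braking, for a total of 18.417 + 30.884 = 49.301 m.
Since a_F ≤ a_L and the follower starts braking later, the follower is never slower than the leader, so the closest approach is when both have stopped.
Minimum gap = 49.301 − 15.442 = 33.859 m.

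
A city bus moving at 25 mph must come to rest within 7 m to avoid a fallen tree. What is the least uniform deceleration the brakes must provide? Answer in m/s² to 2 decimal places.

Required deceleration ≈ 8.92 m/s²

25 mph × 0.44704 = 11.1760 m/s.
v² = 2a·d ⇒ a = v²/(2d) = 11.1760² / (2 × 7.000) = 124.903 / 14.000 = 8.9216 m/s².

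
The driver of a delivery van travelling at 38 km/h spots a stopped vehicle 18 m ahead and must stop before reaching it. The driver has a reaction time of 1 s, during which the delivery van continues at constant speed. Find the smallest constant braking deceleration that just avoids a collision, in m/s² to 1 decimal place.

38 km/h ÷ 3.6 = 10.5556 m/s.
Distance covered during reaction = 10.5556 × 1 = 10.556 m.
Distance available for braking: 18 − 10.556 = 7.444 m.
v² = 2a·d ⇒ a = v²/(2d) = 10.5556² / (2 × 7.444) = 111.421 / 14.888 = 7.4839 m/s².

Required deceleration ≈ 7.5 m/s²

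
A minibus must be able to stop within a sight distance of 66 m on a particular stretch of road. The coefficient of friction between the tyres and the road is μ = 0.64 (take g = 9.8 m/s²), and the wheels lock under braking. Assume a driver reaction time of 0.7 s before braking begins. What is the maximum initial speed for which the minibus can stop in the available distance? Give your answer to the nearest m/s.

Maximum speed ≈ 25 m/s

a = μg = 0.64 × 9.8 = 6.272 m/s².
Stopping distance: v·t_r + v²/(2a) = 66 with t_r = 0.7 s and a = 6.272 m/s².
So v² + 8.781 v − 827.90 = 0.
Positive root: v = −a·t_r + √((a·t_r)² + 2a·d) = −4.390 + √(19.272 + 827.90) = 24.7162 m/s.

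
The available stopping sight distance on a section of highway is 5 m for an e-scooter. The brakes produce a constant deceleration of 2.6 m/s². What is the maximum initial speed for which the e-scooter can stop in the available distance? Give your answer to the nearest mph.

Maximum speed ≈ 11 mph

v²/(2a) = d ⇒ v = √(2 × 2.600 × 5) = √26.00 = 5.0990 m/s.
5.0990 m/s ÷ 0.44704 = 11.406 mph.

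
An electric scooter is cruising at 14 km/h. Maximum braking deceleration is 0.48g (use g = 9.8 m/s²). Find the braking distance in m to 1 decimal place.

14 km/h ÷ 3.6 = 3.8889 m/s.
a = 0.48 × 9.8 = 4.704 m/s².
Braking distance = v²/(2a) = 3.8889² / (2 × 4.704) = 15.124 / 9.408 = 1.608 m.

Braking distance ≈ 1.6 m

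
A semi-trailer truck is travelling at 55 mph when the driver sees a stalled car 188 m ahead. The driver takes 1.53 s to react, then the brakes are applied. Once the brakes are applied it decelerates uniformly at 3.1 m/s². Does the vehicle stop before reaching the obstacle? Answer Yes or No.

Yes

55 mph × 0.44704 = 24.5872 m/s.
Reaction distance = 24.5872 × 1.53 = 37.618 m.
Braking distance = v²/(2a) = 604.530 / 6.200 = 97.505 m.
Total stopping distance = 37.618 + 97.505 = 135.123 m, vs 188 m available — it stops with 188 − 135.123 = 52.877 m to spare.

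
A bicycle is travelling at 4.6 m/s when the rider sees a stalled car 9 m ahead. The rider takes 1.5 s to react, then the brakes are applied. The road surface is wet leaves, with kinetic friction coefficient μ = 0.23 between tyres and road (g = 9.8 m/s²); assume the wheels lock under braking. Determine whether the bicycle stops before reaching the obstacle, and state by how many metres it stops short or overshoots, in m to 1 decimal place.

a = μg = 0.23 × 9.8 = 2.254 m/s².
Reaction distance = 4.6000 × 1.5 = 6.900 m.
Braking distance = v²/(2a) = 21.160 / 4.508 = 4.694 m.
Total stopping distance = 6.900 + 4.694 = 11.594 m, vs 9 m available — it cannot stop in time and overshoots by 11.594 − 9 = 2.594 m.

No — it overshoots by 2.6 m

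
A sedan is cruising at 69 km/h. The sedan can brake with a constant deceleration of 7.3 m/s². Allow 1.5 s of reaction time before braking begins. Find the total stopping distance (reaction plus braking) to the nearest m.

69 km/h ÷ 3.6 = 19.1667 m/s.
Reaction distance = v·t_r = 19.1667 × 1.5 = 28.750 m.
Braking distance = v²/(2a) = 19.1667² / (2 × 7.300) = 367.362 / 14.600 = 25.162 m.
Total = 28.750 + 25.162 = 53.912 m.

Total stopping distance ≈ 54 m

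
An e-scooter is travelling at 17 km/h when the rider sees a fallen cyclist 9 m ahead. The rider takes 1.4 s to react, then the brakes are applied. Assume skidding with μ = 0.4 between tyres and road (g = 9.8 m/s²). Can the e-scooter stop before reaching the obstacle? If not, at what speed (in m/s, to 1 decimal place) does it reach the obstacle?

17 km/h ÷ 3.6 = 4.7222 m/s.
a = μg = 0.4 × 9.8 = 3.920 m/s².
Reaction distance = 4.7222 × 1.4 = 6.611 m.
Braking distance needed to stop: v²/(2a) = 22.299 / 7.840 = 2.844 m, so total needed = 6.611 + 2.844 = 9.455 m > 9 m — it cannot stop.
Distance remaining when braking begins: 9 − 6.611 = 2.389 m.
v² = v₀² − 2a·d = 22.299 − 2 × 3.920 × 2.389 = 3.569 m²/s².
v = √3.569 = 1.889 m/s.

No — it strikes the obstacle at 1.9 m/s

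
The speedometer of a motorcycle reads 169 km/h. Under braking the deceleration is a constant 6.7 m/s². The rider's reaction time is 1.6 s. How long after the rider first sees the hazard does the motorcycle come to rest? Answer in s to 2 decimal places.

Total time ≈ 8.61 s

169 km/h ÷ 3.6 = 46.9444 m/s.
Braking time = v/a = 46.9444 / 6.700 = 7.007 s.
Total = 1.6 + 7.007 = 8.607 s.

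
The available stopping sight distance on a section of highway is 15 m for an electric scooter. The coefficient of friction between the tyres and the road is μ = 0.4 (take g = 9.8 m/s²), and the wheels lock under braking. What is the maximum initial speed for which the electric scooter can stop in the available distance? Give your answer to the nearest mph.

Maximum speed ≈ 24 mph

a = μg = 0.4 × 9.8 = 3.920 m/s².
v²/(2a) = d ⇒ v = √(2 × 3.920 × 15) = √117.60 = 10.8444 m/s.
10.8444 m/s ÷ 0.44704 = 24.258 mph.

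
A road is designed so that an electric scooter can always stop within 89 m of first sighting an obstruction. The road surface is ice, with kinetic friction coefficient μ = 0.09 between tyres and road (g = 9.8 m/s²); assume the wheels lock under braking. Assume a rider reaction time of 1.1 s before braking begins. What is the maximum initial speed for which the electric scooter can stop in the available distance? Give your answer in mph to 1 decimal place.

a = μg = 0.09 × 9.8 = 0.882 m/s².
Stopping distance: v·t_r + v²/(2a) = 89 with t_r = 1.1 s and a = 0.882 m/s².
So v² + 1.940 v − 157.00 = 0.
Positive root: v = −a·t_r + √((a·t_r)² + 2a·d) = −0.970 + √(0.941 + 157.00) = 11.5975 m/s.
11.5975 m/s ÷ 0.44704 = 25.943 mph.

Maximum speed ≈ 25.9 mph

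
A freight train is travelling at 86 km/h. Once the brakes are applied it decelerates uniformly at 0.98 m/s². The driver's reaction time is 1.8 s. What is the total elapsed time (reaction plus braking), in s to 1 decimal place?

86 km/h ÷ 3.6 = 23.8889 m/s.
Braking time = v/a = 23.8889 / 0.980 = 24.376 s.
Total = 1.8 + 24.376 = 26.176 s.

Total time ≈ 26.2 s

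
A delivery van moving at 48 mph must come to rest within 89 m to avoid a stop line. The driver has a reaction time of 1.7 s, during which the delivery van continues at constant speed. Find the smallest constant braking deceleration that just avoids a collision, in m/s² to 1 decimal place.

48 mph × 0.44704 = 21.4579 m/s.
Distance covered during reaction = 21.4579 × 1.7 = 36.478 m.
Distance available for braking: 89 − 36.478 = 52.522 m.
v² = 2a·d ⇒ a = v²/(2d) = 21.4579² / (2 × 52.522) = 460.441 / 105.044 = 4.3833 m/s².

Required deceleration ≈ 4.4 m/s²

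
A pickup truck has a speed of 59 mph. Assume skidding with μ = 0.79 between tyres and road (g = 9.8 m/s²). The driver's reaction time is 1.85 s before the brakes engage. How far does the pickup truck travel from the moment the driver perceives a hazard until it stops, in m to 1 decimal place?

Total stopping distance ≈ 93.7 m

59 mph × 0.44704 = 26.3754 m/s.
a = μg = 0.79 × 9.8 = 7.742 m/s².
Reaction distance = v·t_r = 26.3754 × 1.85 = 48.794 m.
Braking distance = v²/(2a) = 26.3754² / (2 × 7.742) = 695.662 / 15.484 = 44.928 m.
Total = 48.794 + 44.928 = 93.722 m.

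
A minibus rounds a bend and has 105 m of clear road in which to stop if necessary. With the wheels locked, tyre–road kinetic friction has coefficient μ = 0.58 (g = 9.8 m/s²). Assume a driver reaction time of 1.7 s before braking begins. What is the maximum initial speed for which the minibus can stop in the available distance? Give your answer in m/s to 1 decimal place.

a = μg = 0.58 × 9.8 = 5.684 m/s².
Stopping distance: v·t_r + v²/(2a) = 105 with t_r = 1.7 s and a = 5.684 m/s².
So v² + 19.326 v − 1193.64 = 0.
Positive root: v = −a·t_r + √((a·t_r)² + 2a·d) = −9.663 + √(93.374 + 1193.64) = 26.2120 m/s.

Maximum speed ≈ 26.2 m/s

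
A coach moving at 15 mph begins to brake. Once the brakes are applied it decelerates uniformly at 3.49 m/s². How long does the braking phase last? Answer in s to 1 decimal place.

Braking time ≈ 1.9 s

15 mph × 0.44704 = 6.7056 m/s.
Braking time = v/a = 6.7056 / 3.490 = 1.921 s.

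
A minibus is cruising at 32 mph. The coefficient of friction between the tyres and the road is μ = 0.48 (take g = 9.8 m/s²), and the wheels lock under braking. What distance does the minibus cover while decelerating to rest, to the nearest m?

Braking distance ≈ 22 m

32 mph × 0.44704 = 14.3053 m/s.
a = μg = 0.48 × 9.8 = 4.704 m/s².
Braking distance = v²/(2a) = 14.3053² / (2 × 4.704) = 204.642 / 9.408 = 21.752 m.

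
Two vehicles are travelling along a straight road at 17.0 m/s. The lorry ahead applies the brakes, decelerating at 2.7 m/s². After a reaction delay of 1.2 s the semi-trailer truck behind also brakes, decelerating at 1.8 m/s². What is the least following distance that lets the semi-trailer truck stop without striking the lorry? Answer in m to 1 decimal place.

Minimum gap ≈ 47.2 m

Leader travels v²/(2a_L) = 289.000 / 5.400 = 53.519 m before stopping.
Follower covers v·t_r = 17.0000 × 1.2 = 20.400 m while reacting, then v²/(2a_F) = 289.000 / 3.600 = 80.278 m while braking, for a total of 20.400 + 80.278 = 100.678 m.
Since a_F ≤ a_L and the follower starts braking later, the follower is never slower than the leader, so the closest approach is when both have stopped.
Minimum gap = 100.678 − 53.519 = 47.159 m.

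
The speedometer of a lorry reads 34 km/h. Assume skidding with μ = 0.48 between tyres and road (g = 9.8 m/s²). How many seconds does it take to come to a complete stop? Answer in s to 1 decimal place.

Braking time ≈ 2.0 s

34 km/h ÷ 3.6 = 9.4444 m/s.
a = μg = 0.48 × 9.8 = 4.704 m/s².
Braking time = v/a = 9.4444 / 4.704 = 2.008 s.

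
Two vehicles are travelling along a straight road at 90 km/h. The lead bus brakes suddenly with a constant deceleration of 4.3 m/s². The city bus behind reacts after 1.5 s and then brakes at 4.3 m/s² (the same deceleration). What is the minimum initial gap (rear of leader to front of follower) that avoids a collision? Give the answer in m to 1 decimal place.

Minimum gap ≈ 37.5 m

90 km/h ÷ 3.6 = 25.0000 m/s.
Leader travels v²/(2a_L) = 625.000 / 8.600 = 72.674 m before stopping.
Follower covers v·t_r = 25.0000 × 1.5 = 37.500 m while reacting, then v²/(2a_F) = 625.000 / 8.600 = 72.674 m while braking, for a total of 37.500 + 72.674 = 110.174 m.
Since a_F ≤ a_L and the follower starts braking later, the follower is never slower than the leader, so the closest approach is when both have stopped.
Minimum gap = 110.174 − 72.674 = 37.500 m.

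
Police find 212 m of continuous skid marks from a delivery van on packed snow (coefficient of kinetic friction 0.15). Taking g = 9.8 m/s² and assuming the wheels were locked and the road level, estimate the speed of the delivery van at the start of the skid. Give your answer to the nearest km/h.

Deceleration a = μg = 0.15 × 9.8 = 1.470 m/s².
v = √(2a·d) = √(2 × 1.470 × 212) = √623.280 = 24.9656 m/s.
= 24.9656 × 3.6 = 89.876 km/h.

Initial speed ≈ 90 km/h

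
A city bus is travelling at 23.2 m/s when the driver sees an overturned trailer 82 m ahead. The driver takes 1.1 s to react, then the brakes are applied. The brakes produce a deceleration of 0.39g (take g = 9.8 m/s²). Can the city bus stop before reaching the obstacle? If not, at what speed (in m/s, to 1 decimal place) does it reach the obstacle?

No — it strikes the obstacle at 10.3 m/s

a = 0.39 × 9.8 = 3.822 m/s².
Reaction distance = 23.2000 × 1.1 = 25.520 m.
Braking distance needed to stop: v²/(2a) = 538.240 / 7.644 = 70.413 m, so total needed = 25.520 + 70.413 = 95.933 m > 82 m — it cannot stop.
Distance remaining when braking begins: 82 − 25.520 = 56.480 m.
v² = v₀² − 2a·d = 538.240 − 2 × 3.822 × 56.480 = 106.507 m²/s².
v = √106.507 = 10.320 m/s.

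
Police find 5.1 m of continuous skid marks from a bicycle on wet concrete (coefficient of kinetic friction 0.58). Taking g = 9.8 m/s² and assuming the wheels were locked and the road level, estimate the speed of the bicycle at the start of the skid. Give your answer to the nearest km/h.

Initial speed ≈ 27 km/h

Deceleration a = μg = 0.58 × 9.8 = 5.684 m/s².
v = √(2a·d) = √(2 × 5.684 × 5.1) = √57.977 = 7.6143 m/s.
= 7.6143 × 3.6 = 27.411 km/h.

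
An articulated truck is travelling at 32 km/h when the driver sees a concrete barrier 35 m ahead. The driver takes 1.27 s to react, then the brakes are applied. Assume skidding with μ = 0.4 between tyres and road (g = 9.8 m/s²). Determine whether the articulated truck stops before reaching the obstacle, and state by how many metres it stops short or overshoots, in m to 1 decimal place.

Yes — it stops 13.6 m short of the obstacle

32 km/h ÷ 3.6 = 8.8889 m/s.
a = μg = 0.4 × 9.8 = 3.920 m/s².
Reaction distance = 8.8889 × 1.27 = 11.289 m.
Braking distance = v²/(2a) = 79.013 / 7.840 = 10.078 m.
Total stopping distance = 11.289 + 10.078 = 21.367 m, vs 35 m available — it stops with 35 − 21.367 = 13.633 m to spare.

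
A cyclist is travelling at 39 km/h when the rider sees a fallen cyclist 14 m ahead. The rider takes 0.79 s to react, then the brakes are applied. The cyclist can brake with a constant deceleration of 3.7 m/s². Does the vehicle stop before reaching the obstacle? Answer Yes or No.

39 km/h ÷ 3.6 = 10.8333 m/s.
Reaction distance = 10.8333 × 0.79 = 8.558 m.
Braking distance = v²/(2a) = 117.360 / 7.400 = 15.859 m.
Total stopping distance = 8.558 + 15.859 = 24.417 m, vs 14 m available — it cannot stop in time and overshoots by 24.417 − 14 = 10.417 m.

No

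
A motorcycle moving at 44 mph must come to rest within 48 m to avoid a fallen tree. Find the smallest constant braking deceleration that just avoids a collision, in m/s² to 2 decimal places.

Required deceleration ≈ 4.03 m/s²

44 mph × 0.44704 = 19.6698 m/s.
v² = 2a·d ⇒ a = v²/(2d) = 19.6698² / (2 × 48.000) = 386.901 / 96.000 = 4.0302 m/s².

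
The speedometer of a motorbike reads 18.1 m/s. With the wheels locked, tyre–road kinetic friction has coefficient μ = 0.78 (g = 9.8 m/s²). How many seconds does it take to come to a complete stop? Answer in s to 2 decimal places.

a = μg = 0.78 × 9.8 = 7.644 m/s².
Braking time = v/a = 18.1000 / 7.644 = 2.368 s.

Braking time ≈ 2.37 s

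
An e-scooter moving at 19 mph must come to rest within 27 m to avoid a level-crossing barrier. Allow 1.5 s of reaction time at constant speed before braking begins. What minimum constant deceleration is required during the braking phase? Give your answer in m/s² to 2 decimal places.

Required deceleration ≈ 2.53 m/s²

19 mph × 0.44704 = 8.4938 m/s.
Distance covered during reaction = 8.4938 × 1.5 = 12.741 m.
Distance available for braking: 27 − 12.741 = 14.259 m.
v² = 2a·d ⇒ a = v²/(2d) = 8.4938² / (2 × 14.259) = 72.145 / 28.518 = 2.5298 m/s².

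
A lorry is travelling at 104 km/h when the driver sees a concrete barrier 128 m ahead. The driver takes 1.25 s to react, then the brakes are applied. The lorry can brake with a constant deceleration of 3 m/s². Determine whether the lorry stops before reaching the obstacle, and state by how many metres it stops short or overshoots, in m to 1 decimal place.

104 km/h ÷ 3.6 = 28.8889 m/s.
Reaction distance = 28.8889 × 1.25 = 36.111 m.
Braking distance = v²/(2a) = 834.569 / 6.000 = 139.095 m.
Total stopping distance = 36.111 + 139.095 = 175.206 m, vs 128 m available — it cannot stop in time and overshoots by 175.206 − 128 = 47.206 m.

No — it overshoots by 47.2 m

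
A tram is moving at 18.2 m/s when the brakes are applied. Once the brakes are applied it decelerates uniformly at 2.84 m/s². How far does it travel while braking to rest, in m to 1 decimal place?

Braking distance = v²/(2a) = 18.2000² / (2 × 2.840) = 331.240 / 5.680 = 58.317 m.

Braking distance ≈ 58.3 m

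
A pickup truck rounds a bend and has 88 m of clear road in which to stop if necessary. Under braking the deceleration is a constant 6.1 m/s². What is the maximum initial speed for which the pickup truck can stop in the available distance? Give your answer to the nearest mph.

v²/(2a) = d ⇒ v = √(2 × 6.100 × 88) = √1073.60 = 32.7658 m/s.
32.7658 m/s ÷ 0.44704 = 73.295 mph.

Maximum speed ≈ 73 mph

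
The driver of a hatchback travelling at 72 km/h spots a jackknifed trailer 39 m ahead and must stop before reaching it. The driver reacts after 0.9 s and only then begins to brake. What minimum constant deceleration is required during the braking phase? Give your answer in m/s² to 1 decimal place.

72 km/h ÷ 3.6 = 20.0000 m/s.
Distance covered during reaction = 20.0000 × 0.9 = 18.000 m.
Distance available for braking: 39 − 18.000 = 21.000 m.
v² = 2a·d ⇒ a = v²/(2d) = 20.0000² / (2 × 21.000) = 400.000 / 42.000 = 9.5238 m/s².

Required deceleration ≈ 9.5 m/s²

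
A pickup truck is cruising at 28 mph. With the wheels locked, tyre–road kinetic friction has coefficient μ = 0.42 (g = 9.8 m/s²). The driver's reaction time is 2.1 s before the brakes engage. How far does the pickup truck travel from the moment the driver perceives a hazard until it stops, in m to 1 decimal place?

Total stopping distance ≈ 45.3 m

28 mph × 0.44704 = 12.5171 m/s.
a = μg = 0.42 × 9.8 = 4.116 m/s².
Reaction distance = v·t_r = 12.5171 × 2.1 = 26.286 m.
Braking distance = v²/(2a) = 12.5171² / (2 × 4.116) = 156.678 / 8.232 = 19.033 m.
Total = 26.286 + 19.033 = 45.319 m.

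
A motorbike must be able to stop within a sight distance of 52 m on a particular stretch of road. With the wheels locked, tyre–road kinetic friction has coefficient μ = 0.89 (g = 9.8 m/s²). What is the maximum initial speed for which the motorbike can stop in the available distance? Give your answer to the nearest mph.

a = μg = 0.89 × 9.8 = 8.722 m/s².
v²/(2a) = d ⇒ v = √(2 × 8.722 × 52) = √907.09 = 30.1179 m/s.
30.1179 m/s ÷ 0.44704 = 67.372 mph.

Maximum speed ≈ 67 mph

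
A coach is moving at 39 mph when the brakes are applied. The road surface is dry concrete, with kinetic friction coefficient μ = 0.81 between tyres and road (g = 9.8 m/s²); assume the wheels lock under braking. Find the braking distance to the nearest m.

39 mph × 0.44704 = 17.4346 m/s.
a = μg = 0.81 × 9.8 = 7.938 m/s².
Braking distance = v²/(2a) = 17.4346² / (2 × 7.938) = 303.965 / 15.876 = 19.146 m.

Braking distance ≈ 19 m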